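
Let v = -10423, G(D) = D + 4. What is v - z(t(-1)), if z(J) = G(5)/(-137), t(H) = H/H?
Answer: -1427942/137 ≈ -10423.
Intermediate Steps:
G(D) = 4 + D
t(H) = 1
z(J) = -9/137 (z(J) = (4 + 5)/(-137) = 9*(-1/137) = -9/137)
v - z(t(-1)) = -10423 - 1*(-9/137) = -10423 + 9/137 = -1427942/137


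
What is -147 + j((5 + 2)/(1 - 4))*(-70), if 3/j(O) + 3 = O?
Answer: -861/8 ≈ -107.63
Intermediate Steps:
j(O) = 3/(-3 + O)
-147 + j((5 + 2)/(1 - 4))*(-70) = -147 + (3/(-3 + (5 + 2)/(1 - 4)))*(-70) = -147 + (3/(-3 + 7/(-3)))*(-70) = -147 + (3/(-3 + 7*(-1/3)))*(-70) = -147 + (3/(-3 - 7/3))*(-70) = -147 + (3/(-16/3))*(-70) = -147 + (3*(-3/16))*(-70) = -147 - 9/16*(-70) = -147 + 315/8 = -861/8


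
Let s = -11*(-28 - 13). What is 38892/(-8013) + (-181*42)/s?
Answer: -26151706/1204621 ≈ -21.709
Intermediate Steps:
s = 451 (s = -11*(-41) = 451)
38892/(-8013) + (-181*42)/s = 38892/(-8013) - 181*42/451 = 38892*(-1/8013) - 7602*1/451 = -12964/2671 - 7602/451 = -26151706/1204621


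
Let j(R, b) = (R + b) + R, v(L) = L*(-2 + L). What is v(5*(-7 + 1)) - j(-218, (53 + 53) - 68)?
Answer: 1358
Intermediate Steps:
j(R, b) = b + 2*R
v(5*(-7 + 1)) - j(-218, (53 + 53) - 68) = (5*(-7 + 1))*(-2 + 5*(-7 + 1)) - (((53 + 53) - 68) + 2*(-218)) = (5*(-6))*(-2 + 5*(-6)) - ((106 - 68) - 436) = -30*(-2 - 30) - (38 - 436) = -30*(-32) - 1*(-398) = 960 + 398 = 1358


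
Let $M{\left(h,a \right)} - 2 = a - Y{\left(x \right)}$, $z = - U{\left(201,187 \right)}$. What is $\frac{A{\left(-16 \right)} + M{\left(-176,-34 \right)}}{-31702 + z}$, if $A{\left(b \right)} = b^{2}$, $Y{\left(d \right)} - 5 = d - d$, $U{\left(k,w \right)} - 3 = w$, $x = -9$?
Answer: $- \frac{219}{31892} \approx -0.0068669$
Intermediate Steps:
$U{\left(k,w \right)} = 3 + w$
$Y{\left(d \right)} = 5$ ($Y{\left(d \right)} = 5 + \left(d - d\right) = 5 + 0 = 5$)
$z = -190$ ($z = - (3 + 187) = \left(-1\right) 190 = -190$)
$M{\left(h,a \right)} = -3 + a$ ($M{\left(h,a \right)} = 2 + \left(a - 5\right) = 2 + \left(-5 + a\right) = -3 + a$)
$\frac{A{\left(-16 \right)} + M{\left(-176,-34 \right)}}{-31702 + z} = \frac{\left(-16\right)^{2} - 37}{-31702 - 190} = \frac{256 - 37}{-31892} = 219 \left(- \frac{1}{31892}\right) = - \frac{219}{31892}$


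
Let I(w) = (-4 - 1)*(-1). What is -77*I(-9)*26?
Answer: -10010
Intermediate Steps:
I(w) = 5 (I(w) = -5*(-1) = 5)
-77*I(-9)*26 = -77*5*26 = -385*26 = -10010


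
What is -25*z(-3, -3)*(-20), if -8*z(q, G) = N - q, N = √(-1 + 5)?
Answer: -625/2 ≈ -312.50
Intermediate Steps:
N = 2 (N = √4 = 2)
z(q, G) = -¼ + q/8 (z(q, G) = -(2 - q)/8 = -¼ + q/8)
-25*z(-3, -3)*(-20) = -25*(-¼ + (⅛)*(-3))*(-20) = -25*(-¼ - 3/8)*(-20) = -25*(-5/8)*(-20) = (125/8)*(-20) = -625/2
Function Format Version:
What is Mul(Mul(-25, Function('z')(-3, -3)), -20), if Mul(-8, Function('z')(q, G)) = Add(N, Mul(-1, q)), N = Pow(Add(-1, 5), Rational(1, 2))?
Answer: Rational(-625, 2) ≈ -312.50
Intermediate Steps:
N = 2 (N = Pow(4, Rational(1, 2)) = 2)
Function('z')(q, G) = Add(Rational(-1, 4), Mul(Rational(1, 8), q)) (Function('z')(q, G) = Mul(Rational(-1, 8), Add(2, Mul(-1, q))) = Add(Rational(-1, 4), Mul(Rational(1, 8), q)))
Mul(Mul(-25, Function('z')(-3, -3)), -20) = Mul(Mul(-25, Add(Rational(-1, 4), Mul(Rational(1, 8), -3))), -20) = Mul(Mul(-25, Add(Rational(-1, 4), Rational(-3, 8))), -20) = Mul(Mul(-25, Rational(-5, 8)), -20) = Mul(Rational(125, 8), -20) = Rational(-625, 2)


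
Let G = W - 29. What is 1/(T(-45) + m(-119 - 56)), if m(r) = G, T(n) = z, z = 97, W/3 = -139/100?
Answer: 100/6383 ≈ 0.015667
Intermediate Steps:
W = -417/100 (W = 3*(-139/100) = -417/100 ≈ -4.1700)
T(n) = 97
G = -3317/100 (G = -417/100 - 29 = -3317/100 ≈ -33.170)
m(r) = -3317/100
1/(T(-45) + m(-119 - 56)) = 1/(97 - 3317/100) = 1/(6383/100) = 100/6383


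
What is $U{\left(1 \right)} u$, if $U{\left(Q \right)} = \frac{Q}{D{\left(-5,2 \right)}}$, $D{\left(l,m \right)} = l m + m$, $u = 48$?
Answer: $-6$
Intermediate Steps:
$D{\left(l,m \right)} = m + l m$
$U{\left(Q \right)} = - \frac{Q}{8}$ ($U{\left(Q \right)} = \frac{Q}{2 \left(1 - 5\right)} = \frac{Q}{2 \left(-4\right)} = \frac{Q}{-8} = Q \left(- \frac{1}{8}\right) = - \frac{Q}{8}$)
$U{\left(1 \right)} u = \left(- \frac{1}{8}\right) 1 \cdot 48 = \left(- \frac{1}{8}\right) 48 = -6$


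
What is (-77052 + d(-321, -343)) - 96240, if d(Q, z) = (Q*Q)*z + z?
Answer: -35516698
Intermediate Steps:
d(Q, z) = z + z*Q**2 (d(Q, z) = Q**2*z + z = z*Q**2 + z = z + z*Q**2)
(-77052 + d(-321, -343)) - 96240 = (-77052 - 343*(1 + (-321)**2)) - 96240 = (-77052 - 343*(1 + 103041)) - 96240 = (-77052 - 343*103042) - 96240 = (-77052 - 35343406) - 96240 = -35420458 - 96240 = -35516698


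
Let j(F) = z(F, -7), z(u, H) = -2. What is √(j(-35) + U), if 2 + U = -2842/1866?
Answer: I*√4807749/933 ≈ 2.3501*I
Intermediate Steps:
j(F) = -2
U = -3287/933 (U = -2 - 2842/1866 = -2 - 2842*1/1866 = -2 - 1421/933 = -3287/933 ≈ -3.5230)
√(j(-35) + U) = √(-2 - 3287/933) = √(-5153/933) = I*√4807749/933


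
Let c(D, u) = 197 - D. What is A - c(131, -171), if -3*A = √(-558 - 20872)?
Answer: -66 - I*√21430/3 ≈ -66.0 - 48.797*I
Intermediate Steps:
A = -I*√21430/3 (A = -√(-558 - 20872)/3 = -I*√21430/3 ≈ -48.797*I)
A - c(131, -171) = -I*√21430/3 - (197 - 1*131) = -I*√21430/3 - (197 - 131) = -I*√21430/3 - 1*66 = -I*√21430/3 - 66 = -66 - I*√21430/3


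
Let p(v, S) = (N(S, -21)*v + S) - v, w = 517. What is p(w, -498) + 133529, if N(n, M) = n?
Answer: -124952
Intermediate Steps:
p(v, S) = S - v + S*v (p(v, S) = (S*v + S) - v = (S + S*v) - v = S - v + S*v)
p(w, -498) + 133529 = (-498 - 1*517 - 498*517) + 133529 = (-498 - 517 - 257466) + 133529 = -258481 + 133529 = -124952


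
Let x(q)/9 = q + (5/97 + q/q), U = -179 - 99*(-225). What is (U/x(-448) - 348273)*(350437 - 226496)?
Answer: -8421381454513345/195093 ≈ -4.3166e+10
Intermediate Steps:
U = 22096 (U = -179 + 22275 = 22096)
x(q) = 918/97 + 9*q (x(q) = 9*(q + (5/97 + q/q)) = 9*(q + (5*(1/97) + 1)) = 9*(q + (5/97 + 1)) = 9*(q + 102/97) = 9*(102/97 + q) = 918/97 + 9*q)
(U/x(-448) - 348273)*(350437 - 226496) = (22096/(918/97 + 9*(-448)) - 348273)*(350437 - 226496) = (22096/(918/97 - 4032) - 348273)*123941 = (22096/(-390186/97) - 348273)*123941 = (22096*(-97/390186) - 348273)*123941 = (-1071656/195093 - 348273)*123941 = -67946696045/195093*123941 = -8421381454513345/195093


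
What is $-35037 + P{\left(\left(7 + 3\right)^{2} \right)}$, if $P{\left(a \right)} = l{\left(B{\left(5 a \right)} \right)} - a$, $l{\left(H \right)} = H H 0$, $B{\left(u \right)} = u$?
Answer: $-35137$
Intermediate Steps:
$l{\left(H \right)} = 0$ ($l{\left(H \right)} = H^{2} \cdot 0 = 0$)
$P{\left(a \right)} = - a$ ($P{\left(a \right)} = 0 - a = - a$)
$-35037 + P{\left(\left(7 + 3\right)^{2} \right)} = -35037 - \left(7 + 3\right)^{2} = -35037 - 10^{2} = -35037 - 100 = -35137$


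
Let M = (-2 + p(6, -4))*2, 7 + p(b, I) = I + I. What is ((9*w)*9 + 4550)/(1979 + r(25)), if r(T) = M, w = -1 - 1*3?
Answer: 4226/1945 ≈ 2.1728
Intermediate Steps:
p(b, I) = -7 + 2*I (p(b, I) = -7 + (I + I) = -7 + 2*I)
w = -4 (w = -1 - 3 = -4)
M = -34 (M = (-2 + (-7 + 2*(-4)))*2 = (-2 + (-7 - 8))*2 = (-2 - 15)*2 = -17*2 = -34)
r(T) = -34
((9*w)*9 + 4550)/(1979 + r(25)) = ((9*(-4))*9 + 4550)/(1979 - 34) = (-36*9 + 4550)/1945 = (-324 + 4550)*(1/1945) = 4226*(1/1945) = 4226/1945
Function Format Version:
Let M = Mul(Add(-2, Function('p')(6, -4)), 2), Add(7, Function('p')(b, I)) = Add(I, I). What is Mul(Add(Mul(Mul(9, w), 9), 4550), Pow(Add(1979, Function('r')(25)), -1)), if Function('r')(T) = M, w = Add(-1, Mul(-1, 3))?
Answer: Rational(4226, 1945) ≈ 2.1728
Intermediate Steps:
Function('p')(b, I) = Add(-7, Mul(2, I)) (Function('p')(b, I) = Add(-7, Add(I, I)) = Add(-7, Mul(2, I)))
w = -4 (w = Add(-1, -3) = -4)
M = -34 (M = Mul(Add(-2, Add(-7, Mul(2, -4))), 2) = Mul(Add(-2, Add(-7, -8)), 2) = Mul(Add(-2, -15), 2) = Mul(-17, 2) = -34)
Function('r')(T) = -34
Mul(Add(Mul(Mul(9, w), 9), 4550), Pow(Add(1979, Function('r')(25)), -1)) = Mul(Add(Mul(Mul(9, -4), 9), 4550), Pow(Add(1979, -34), -1)) = Mul(Add(Mul(-36, 9), 4550), Pow(1945, -1)) = Mul(Add(-324, 4550), Rational(1, 1945)) = Mul(4226, Rational(1, 1945)) = Rational(4226, 1945)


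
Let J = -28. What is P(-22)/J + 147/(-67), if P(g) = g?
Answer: -1321/938 ≈ -1.4083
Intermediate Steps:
P(-22)/J + 147/(-67) = -22/(-28) + 147/(-67) = -22*(-1/28) + 147*(-1/67) = 11/14 - 147/67 = -1321/938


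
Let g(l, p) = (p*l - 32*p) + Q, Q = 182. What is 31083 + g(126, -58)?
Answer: 25813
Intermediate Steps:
g(l, p) = 182 - 32*p + l*p (g(l, p) = (p*l - 32*p) + 182 = (l*p - 32*p) + 182 = (-32*p + l*p) + 182 = 182 - 32*p + l*p)
31083 + g(126, -58) = 31083 + (182 - 32*(-58) + 126*(-58)) = 31083 + (182 + 1856 - 7308) = 31083 - 5270 = 25813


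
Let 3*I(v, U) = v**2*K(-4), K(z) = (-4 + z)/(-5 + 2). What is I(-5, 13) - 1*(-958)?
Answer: 8822/9 ≈ 980.22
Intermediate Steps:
K(z) = 4/3 - z/3 (K(z) = (-4 + z)/(-3) = (-4 + z)*(-1/3) = 4/3 - z/3)
I(v, U) = 8*v**2/9 (I(v, U) = (v**2*(4/3 - 1/3*(-4)))/3 = (v**2*(4/3 + 4/3))/3 = (v**2*(8/3))/3 = (8*v**2/3)/3 = 8*v**2/9)
I(-5, 13) - 1*(-958) = (8/9)*(-5)**2 - 1*(-958) = (8/9)*25 + 958 = 200/9 + 958 = 8822/9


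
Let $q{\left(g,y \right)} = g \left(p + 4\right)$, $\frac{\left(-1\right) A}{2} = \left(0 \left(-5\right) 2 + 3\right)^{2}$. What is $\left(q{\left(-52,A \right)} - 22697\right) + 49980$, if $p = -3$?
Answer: $27231$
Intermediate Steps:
$A = -18$ ($A = - 2 \left(0 \left(-5\right) 2 + 3\right)^{2} = - 2 \left(0 \cdot 2 + 3\right)^{2} = - 2 \left(0 + 3\right)^{2} = - 2 \cdot 3^{2} = \left(-2\right) 9 = -18$)
$q{\left(g,y \right)} = g$ ($q{\left(g,y \right)} = g \left(-3 + 4\right) = g 1 = g$)
$\left(q{\left(-52,A \right)} - 22697\right) + 49980 = \left(-52 - 22697\right) + 49980 = -22749 + 49980 = 27231$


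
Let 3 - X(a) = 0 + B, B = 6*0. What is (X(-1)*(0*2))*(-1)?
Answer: 0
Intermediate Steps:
B = 0
X(a) = 3 (X(a) = 3 - (0 + 0) = 3 - 1*0 = 3 + 0 = 3)
(X(-1)*(0*2))*(-1) = (3*(0*2))*(-1) = (3*0)*(-1) = 0*(-1) = 0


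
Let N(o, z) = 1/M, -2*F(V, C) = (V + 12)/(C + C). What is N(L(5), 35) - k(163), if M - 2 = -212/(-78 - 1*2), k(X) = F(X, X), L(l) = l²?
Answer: 29315/60636 ≈ 0.48346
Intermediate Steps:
F(V, C) = -(12 + V)/(4*C) (F(V, C) = -(V + 12)/(2*(C + C)) = -(12 + V)/(2*(2*C)) = -(12 + V)*1/(2*C)/2 = -(12 + V)/(4*C))
k(X) = (-12 - X)/(4*X)
M = 93/20 (M = 2 - 212/(-78 - 1*2) = 2 - 212/(-78 - 2) = 2 - 212/(-80) = 2 - 212*(-1/80) = 2 + 53/20 = 93/20 ≈ 4.6500)
N(o, z) = 20/93 (N(o, z) = 1/(93/20) = 20/93)
N(L(5), 35) - k(163) = 20/93 - (-12 - 1*163)/(4*163) = 20/93 - (-12 - 163)/(4*163) = 20/93 - (-175)/(4*163) = 20/93 - 1*(-175/652) = 20/93 + 175/652 = 29315/60636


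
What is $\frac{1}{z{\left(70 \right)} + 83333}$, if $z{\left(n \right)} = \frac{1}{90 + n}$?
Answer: $\frac{160}{13333281} \approx 1.2 \cdot 10^{-5}$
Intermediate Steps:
$\frac{1}{z{\left(70 \right)} + 83333} = \frac{1}{\frac{1}{90 + 70} + 83333} = \frac{1}{\frac{1}{160} + 83333} = \frac{1}{\frac{13333281}{160}} = \frac{160}{13333281}$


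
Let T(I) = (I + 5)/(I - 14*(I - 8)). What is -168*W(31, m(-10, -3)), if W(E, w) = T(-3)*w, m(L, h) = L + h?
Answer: 4368/151 ≈ 28.927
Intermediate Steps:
T(I) = (5 + I)/(112 - 13*I) (T(I) = (5 + I)/(I - 14*(-8 + I)) = (5 + I)/(I + (112 - 14*I)) = (5 + I)/(112 - 13*I))
W(E, w) = 2*w/151 (W(E, w) = ((-5 - 1*(-3))/(-112 + 13*(-3)))*w = ((-5 + 3)/(-112 - 39))*w = (-2/(-151))*w = (-1/151*(-2))*w = 2*w/151)
-168*W(31, m(-10, -3)) = -336*(-10 - 3)/151 = -336*(-13)/151 = -168*(-26/151) = 4368/151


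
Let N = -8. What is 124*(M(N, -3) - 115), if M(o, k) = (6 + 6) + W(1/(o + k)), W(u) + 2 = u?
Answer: -143344/11 ≈ -13031.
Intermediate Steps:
W(u) = -2 + u
M(o, k) = 10 + 1/(k + o) (M(o, k) = (6 + 6) + (-2 + 1/(o + k)) = 12 + (-2 + 1/(k + o)) = 10 + 1/(k + o))
124*(M(N, -3) - 115) = 124*((10 + 1/(-3 - 8)) - 115) = 124*((10 + 1/(-11)) - 115) = 124*((10 - 1/11) - 115) = 124*(109/11 - 115) = 124*(-1156/11) = -143344/11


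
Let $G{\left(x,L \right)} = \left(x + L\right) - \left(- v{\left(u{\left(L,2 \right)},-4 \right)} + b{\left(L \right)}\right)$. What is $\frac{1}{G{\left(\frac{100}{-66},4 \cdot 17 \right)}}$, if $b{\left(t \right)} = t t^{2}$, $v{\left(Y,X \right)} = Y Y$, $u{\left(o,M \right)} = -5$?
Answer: $- \frac{33}{10373237} \approx -3.1813 \cdot 10^{-6}$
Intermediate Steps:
$v{\left(Y,X \right)} = Y^{2}$
$b{\left(t \right)} = t^{3}$
$G{\left(x,L \right)} = 25 + L + x - L^{3}$ ($G{\left(x,L \right)} = \left(x + L\right) - \left(-25 + L^{3}\right) = \left(L + x\right) - \left(-25 + L^{3}\right) = 25 + L + x - L^{3}$)
$\frac{1}{G{\left(\frac{100}{-66},4 \cdot 17 \right)}} = \frac{1}{25 + 4 \cdot 17 + \frac{100}{-66} - \left(4 \cdot 17\right)^{3}} = \frac{1}{25 + 68 + 100 \left(- \frac{1}{66}\right) - 68^{3}} = \frac{1}{25 + 68 - \frac{50}{33} - 314432} = \frac{1}{- \frac{10373237}{33}} = - \frac{33}{10373237}$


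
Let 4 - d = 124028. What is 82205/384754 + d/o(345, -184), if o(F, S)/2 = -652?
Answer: 5978240677/62714902 ≈ 95.324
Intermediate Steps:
d = -124024 (d = 4 - 1*124028 = 4 - 124028 = -124024)
o(F, S) = -1304 (o(F, S) = 2*(-652) = -1304)
82205/384754 + d/o(345, -184) = 82205/384754 - 124024/(-1304) = 82205*(1/384754) - 124024*(-1/1304) = 82205/384754 + 15503/163 = 5978240677/62714902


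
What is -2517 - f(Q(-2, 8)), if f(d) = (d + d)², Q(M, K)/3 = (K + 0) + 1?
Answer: -5433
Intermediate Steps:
Q(M, K) = 3 + 3*K (Q(M, K) = 3*((K + 0) + 1) = 3*(K + 1) = 3*(1 + K) = 3 + 3*K)
f(d) = 4*d² (f(d) = (2*d)² = 4*d²)
-2517 - f(Q(-2, 8)) = -2517 - 4*(3 + 3*8)² = -2517 - 4*(3 + 24)² = -2517 - 4*27² = -2517 - 4*729 = -2517 - 1*2916 = -2517 - 2916 = -5433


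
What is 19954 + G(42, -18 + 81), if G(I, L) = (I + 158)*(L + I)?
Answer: 40954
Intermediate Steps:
G(I, L) = (158 + I)*(I + L)
19954 + G(42, -18 + 81) = 19954 + (42**2 + 158*42 + 158*(-18 + 81) + 42*(-18 + 81)) = 19954 + (1764 + 6636 + 158*63 + 42*63) = 19954 + (1764 + 6636 + 9954 + 2646) = 19954 + 21000 = 40954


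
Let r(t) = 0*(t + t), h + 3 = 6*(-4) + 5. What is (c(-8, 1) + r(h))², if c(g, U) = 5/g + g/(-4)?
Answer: 121/64 ≈ 1.8906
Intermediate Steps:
c(g, U) = 5/g - g/4 (c(g, U) = 5/g + g*(-¼) = 5/g - g/4)
h = -22 (h = -3 + (6*(-4) + 5) = -3 + (-24 + 5) = -3 - 19 = -22)
r(t) = 0 (r(t) = 0*(2*t) = 0)
(c(-8, 1) + r(h))² = ((5/(-8) - ¼*(-8)) + 0)² = ((5*(-⅛) + 2) + 0)² = ((-5/8 + 2) + 0)² = (11/8 + 0)² = (11/8)² = 121/64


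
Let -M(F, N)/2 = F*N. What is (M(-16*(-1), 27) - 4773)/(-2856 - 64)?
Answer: 5637/2920 ≈ 1.9305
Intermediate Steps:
M(F, N) = -2*F*N
(M(-16*(-1), 27) - 4773)/(-2856 - 64) = (-2*(-16*(-1))*27 - 4773)/(-2856 - 64) = (-2*16*27 - 4773)/(-2920) = (-864 - 4773)*(-1/2920) = -5637*(-1/2920) = 5637/2920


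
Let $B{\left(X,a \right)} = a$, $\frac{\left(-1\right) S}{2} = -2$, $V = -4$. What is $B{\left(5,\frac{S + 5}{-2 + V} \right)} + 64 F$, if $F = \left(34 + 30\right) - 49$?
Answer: $\frac{1917}{2} \approx 958.5$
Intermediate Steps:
$S = 4$ ($S = \left(-2\right) \left(-2\right) = 4$)
$F = 15$ ($F = 64 - 49 = 15$)
$B{\left(5,\frac{S + 5}{-2 + V} \right)} + 64 F = \frac{4 + 5}{-2 - 4} + 64 \cdot 15 = \frac{9}{-6} + 960 = 9 \left(- \frac{1}{6}\right) + 960 = - \frac{3}{2} + 960 = \frac{1917}{2}$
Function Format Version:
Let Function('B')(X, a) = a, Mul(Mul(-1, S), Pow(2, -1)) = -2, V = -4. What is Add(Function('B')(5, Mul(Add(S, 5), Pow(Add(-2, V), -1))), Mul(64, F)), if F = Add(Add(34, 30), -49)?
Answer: Rational(1917, 2) ≈ 958.50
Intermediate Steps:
S = 4 (S = Mul(-2, -2) = 4)
F = 15 (F = Add(64, -49) = 15)
Add(Function('B')(5, Mul(Add(S, 5), Pow(Add(-2, V), -1))), Mul(64, F)) = Add(Mul(Add(4, 5), Pow(Add(-2, -4), -1)), Mul(64, 15)) = Add(Mul(9, Pow(-6, -1)), 960) = Add(Mul(9, Rational(-1, 6)), 960) = Add(Rational(-3, 2), 960) = Rational(1917, 2)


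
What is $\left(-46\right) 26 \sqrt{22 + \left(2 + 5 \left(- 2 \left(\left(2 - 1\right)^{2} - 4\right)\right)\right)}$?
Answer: $- 3588 \sqrt{6} \approx -8788.8$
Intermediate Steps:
$\left(-46\right) 26 \sqrt{22 + \left(2 + 5 \left(- 2 \left(\left(2 - 1\right)^{2} - 4\right)\right)\right)} = - 1196 \sqrt{22 + \left(2 + 5 \left(- 2 \left(1^{2} - 4\right)\right)\right)} = - 1196 \sqrt{22 + \left(2 + 5 \left(- 2 \left(1 - 4\right)\right)\right)} = - 1196 \sqrt{22 + \left(2 + 5 \left(\left(-2\right) \left(-3\right)\right)\right)} = - 1196 \sqrt{22 + \left(2 + 5 \cdot 6\right)} = - 1196 \sqrt{22 + \left(2 + 30\right)} = - 1196 \sqrt{22 + 32} = - 1196 \sqrt{54} = - 1196 \cdot 3 \sqrt{6} = - 3588 \sqrt{6}$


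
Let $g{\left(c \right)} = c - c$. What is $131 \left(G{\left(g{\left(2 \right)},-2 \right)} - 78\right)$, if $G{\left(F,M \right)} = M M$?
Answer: $-9694$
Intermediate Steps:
$g{\left(c \right)} = 0$
$G{\left(F,M \right)} = M^{2}$
$131 \left(G{\left(g{\left(2 \right)},-2 \right)} - 78\right) = 131 \left(\left(-2\right)^{2} - 78\right) = 131 \left(4 - 78\right) = 131 \left(-74\right) = -9694$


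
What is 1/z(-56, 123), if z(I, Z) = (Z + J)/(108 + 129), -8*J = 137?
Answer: 1896/847 ≈ 2.2385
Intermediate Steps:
J = -137/8 (J = -1/8*137 = -137/8 ≈ -17.125)
z(I, Z) = -137/1896 + Z/237 (z(I, Z) = (Z - 137/8)/(108 + 129) = (-137/8 + Z)/237 = (-137/8 + Z)*(1/237) = -137/1896 + Z/237)
1/z(-56, 123) = 1/(-137/1896 + (1/237)*123) = 1/(-137/1896 + 41/79) = 1/(847/1896) = 1896/847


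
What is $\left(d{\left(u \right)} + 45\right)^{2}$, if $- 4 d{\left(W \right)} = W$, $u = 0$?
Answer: $2025$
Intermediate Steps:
$d{\left(W \right)} = - \frac{W}{4}$
$\left(d{\left(u \right)} + 45\right)^{2} = \left(\left(- \frac{1}{4}\right) 0 + 45\right)^{2} = \left(0 + 45\right)^{2} = 45^{2} = 2025$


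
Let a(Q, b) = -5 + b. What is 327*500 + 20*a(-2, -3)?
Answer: 163340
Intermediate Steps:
327*500 + 20*a(-2, -3) = 327*500 + 20*(-5 - 3) = 163500 + 20*(-8) = 163500 - 160 = 163340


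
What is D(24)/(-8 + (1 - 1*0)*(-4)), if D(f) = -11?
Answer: 11/12 ≈ 0.91667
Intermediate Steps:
D(24)/(-8 + (1 - 1*0)*(-4)) = -11/(-8 + (1 - 1*0)*(-4)) = -11/(-8 + (1 + 0)*(-4)) = -11/(-8 + 1*(-4)) = -11/(-8 - 4) = -11/(-12) = -11*(-1/12) = 11/12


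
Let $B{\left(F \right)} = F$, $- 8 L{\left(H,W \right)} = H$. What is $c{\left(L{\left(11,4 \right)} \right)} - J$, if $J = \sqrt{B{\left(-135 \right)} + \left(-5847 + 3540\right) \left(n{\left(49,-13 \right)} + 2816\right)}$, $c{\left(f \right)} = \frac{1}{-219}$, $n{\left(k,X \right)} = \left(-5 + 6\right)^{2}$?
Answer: $- \frac{1}{219} - 9 i \sqrt{80234} \approx -0.0045662 - 2549.3 i$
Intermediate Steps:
$L{\left(H,W \right)} = - \frac{H}{8}$
$n{\left(k,X \right)} = 1$ ($n{\left(k,X \right)} = 1^{2} = 1$)
$c{\left(f \right)} = - \frac{1}{219}$
$J = 9 i \sqrt{80234}$ ($J = \sqrt{-135 + \left(-5847 + 3540\right) \left(1 + 2816\right)} = \sqrt{-135 - 6498819} = \sqrt{-6498954} = 9 i \sqrt{80234} \approx 2549.3 i$)
$c{\left(L{\left(11,4 \right)} \right)} - J = - \frac{1}{219} - 9 i \sqrt{80234}$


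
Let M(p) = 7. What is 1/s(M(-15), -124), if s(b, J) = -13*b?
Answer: -1/91 ≈ -0.010989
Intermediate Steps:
1/s(M(-15), -124) = 1/(-13*7) = 1/(-91) = -1/91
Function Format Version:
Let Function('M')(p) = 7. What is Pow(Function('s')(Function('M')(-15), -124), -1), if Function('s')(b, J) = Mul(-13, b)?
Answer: Rational(-1, 91) ≈ -0.010989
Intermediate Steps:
Pow(Function('s')(Function('M')(-15), -124), -1) = Pow(Mul(-13, 7), -1) = Pow(-91, -1) = Rational(-1, 91)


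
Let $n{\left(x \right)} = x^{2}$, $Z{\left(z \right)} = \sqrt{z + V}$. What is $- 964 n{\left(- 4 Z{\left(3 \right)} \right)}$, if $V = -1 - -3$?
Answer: $-77120$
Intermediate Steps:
$V = 2$ ($V = -1 + 3 = 2$)
$Z{\left(z \right)} = \sqrt{2 + z}$ ($Z{\left(z \right)} = \sqrt{z + 2} = \sqrt{2 + z}$)
$- 964 n{\left(- 4 Z{\left(3 \right)} \right)} = - 964 \left(- 4 \sqrt{2 + 3}\right)^{2} = - 964 \left(- 4 \sqrt{5}\right)^{2} = \left(-964\right) 80 = -77120$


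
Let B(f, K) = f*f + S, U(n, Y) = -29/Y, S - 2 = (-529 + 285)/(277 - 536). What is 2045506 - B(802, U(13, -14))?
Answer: 363195456/259 ≈ 1.4023e+6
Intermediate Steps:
S = 762/259 (S = 2 + (-529 + 285)/(277 - 536) = 2 - 244/(-259) = 2 - 244*(-1/259) = 2 + 244/259 = 762/259 ≈ 2.9421)
B(f, K) = 762/259 + f**2 (B(f, K) = f*f + 762/259 = f**2 + 762/259 = 762/259 + f**2)
2045506 - B(802, U(13, -14)) = 2045506 - (762/259 + 802**2) = 2045506 - (762/259 + 643204) = 2045506 - 1*166590598/259 = 2045506 - 166590598/259 = 363195456/259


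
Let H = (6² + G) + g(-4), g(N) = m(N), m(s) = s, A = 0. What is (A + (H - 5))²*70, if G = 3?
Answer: 63000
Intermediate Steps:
g(N) = N
H = 35 (H = (6² + 3) - 4 = (36 + 3) - 4 = 39 - 4 = 35)
(A + (H - 5))²*70 = (0 + (35 - 5))²*70 = (0 + 30)²*70 = 30²*70 = 900*70 = 63000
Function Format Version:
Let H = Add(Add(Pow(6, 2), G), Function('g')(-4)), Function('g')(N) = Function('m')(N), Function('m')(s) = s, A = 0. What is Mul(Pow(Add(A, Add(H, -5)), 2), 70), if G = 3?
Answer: 63000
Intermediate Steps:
Function('g')(N) = N
H = 35 (H = Add(Add(Pow(6, 2), 3), -4) = Add(Add(36, 3), -4) = Add(39, -4) = 35)
Mul(Pow(Add(A, Add(H, -5)), 2), 70) = Mul(Pow(Add(0, Add(35, -5)), 2), 70) = Mul(Pow(Add(0, 30), 2), 70) = Mul(Pow(30, 2), 70) = Mul(900, 70) = 63000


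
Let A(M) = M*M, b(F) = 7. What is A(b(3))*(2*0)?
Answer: 0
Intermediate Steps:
A(M) = M²
A(b(3))*(2*0) = 7²*(2*0) = 49*0 = 0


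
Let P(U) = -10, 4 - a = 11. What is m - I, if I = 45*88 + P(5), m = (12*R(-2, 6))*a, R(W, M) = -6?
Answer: -3446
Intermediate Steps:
a = -7 (a = 4 - 1*11 = 4 - 11 = -7)
m = 504 (m = (12*(-6))*(-7) = -72*(-7) = 504)
I = 3950 (I = 45*88 - 10 = 3960 - 10 = 3950)
m - I = 504 - 1*3950 = 504 - 3950 = -3446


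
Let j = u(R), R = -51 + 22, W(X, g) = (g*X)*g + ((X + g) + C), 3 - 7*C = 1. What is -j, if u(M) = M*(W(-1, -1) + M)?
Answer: -6438/7 ≈ -919.71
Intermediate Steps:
C = 2/7 (C = 3/7 - ⅐*1 = 3/7 - ⅐ = 2/7 ≈ 0.28571)
W(X, g) = 2/7 + X + g + X*g² (W(X, g) = (g*X)*g + ((X + g) + 2/7) = (X*g)*g + (2/7 + X + g) = X*g² + (2/7 + X + g) = 2/7 + X + g + X*g²)
R = -29
u(M) = M*(-19/7 + M) (u(M) = M*((2/7 - 1 - 1 - 1*(-1)²) + M) = M*((2/7 - 1 - 1 - 1*1) + M) = M*((2/7 - 1 - 1 - 1) + M) = M*(-19/7 + M))
j = 6438/7 (j = (⅐)*(-29)*(-19 + 7*(-29)) = (⅐)*(-29)*(-19 - 203) = (⅐)*(-29)*(-222) = 6438/7 ≈ 919.71)
-j = -1*6438/7 = -6438/7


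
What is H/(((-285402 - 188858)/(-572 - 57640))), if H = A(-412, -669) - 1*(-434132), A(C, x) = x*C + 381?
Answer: 10334681973/118565 ≈ 87165.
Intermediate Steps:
A(C, x) = 381 + C*x (A(C, x) = C*x + 381 = 381 + C*x)
H = 710141 (H = (381 - 412*(-669)) - 1*(-434132) = (381 + 275628) + 434132 = 276009 + 434132 = 710141)
H/(((-285402 - 188858)/(-572 - 57640))) = 710141/(((-285402 - 188858)/(-572 - 57640))) = 710141/((-474260/(-58212))) = 710141/((-474260*(-1/58212))) = 710141/(118565/14553) = 710141*(14553/118565) = 10334681973/118565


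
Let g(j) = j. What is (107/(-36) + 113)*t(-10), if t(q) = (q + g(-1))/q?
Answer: 43571/360 ≈ 121.03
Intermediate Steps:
t(q) = (-1 + q)/q (t(q) = (q - 1)/q = (-1 + q)/q)
(107/(-36) + 113)*t(-10) = (107/(-36) + 113)*((-1 - 10)/(-10)) = (107*(-1/36) + 113)*(-⅒*(-11)) = (-107/36 + 113)*(11/10) = (3961/36)*(11/10) = 43571/360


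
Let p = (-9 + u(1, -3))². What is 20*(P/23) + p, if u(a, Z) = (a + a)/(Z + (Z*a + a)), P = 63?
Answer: 82307/575 ≈ 143.14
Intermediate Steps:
u(a, Z) = 2*a/(Z + a + Z*a) (u(a, Z) = (2*a)/(Z + (a + Z*a)) = (2*a)/(Z + a + Z*a) = 2*a/(Z + a + Z*a))
p = 2209/25 (p = (-9 + 2*1/(-3 + 1 - 3*1))² = (-9 + 2*1/(-3 + 1 - 3))² = (-9 + 2*1/(-5))² = (-9 + 2*1*(-⅕))² = (-9 - ⅖)² = (-47/5)² = 2209/25 ≈ 88.360)
20*(P/23) + p = 20*(63/23) + 2209/25 = 1260/23 + 2209/25 = 82307/575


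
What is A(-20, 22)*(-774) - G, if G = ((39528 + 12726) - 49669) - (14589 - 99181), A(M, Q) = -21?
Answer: -70923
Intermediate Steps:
G = 87177 (G = (52254 - 49669) - 1*(-84592) = 2585 + 84592 = 87177)
A(-20, 22)*(-774) - G = -21*(-774) - 1*87177 = 16254 - 87177 = -70923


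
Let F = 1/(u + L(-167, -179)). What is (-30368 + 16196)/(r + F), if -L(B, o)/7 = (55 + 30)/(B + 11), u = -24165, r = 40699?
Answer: -53416322940/153400432199 ≈ -0.34822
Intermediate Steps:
L(B, o) = -595/(11 + B) (L(B, o) = -7*(55 + 30)/(B + 11) = -595/(11 + B))
F = -156/3769145 (F = 1/(-24165 - 595/(11 - 167)) = 1/(-24165 - 595/(-156)) = 1/(-24165 - 595*(-1/156)) = 1/(-24165 + 595/156) = 1/(-3769145/156) = -156/3769145 ≈ -4.1389e-5)
(-30368 + 16196)/(r + F) = (-30368 + 16196)/(40699 - 156/3769145) = -14172/153400432199/3769145 = -14172*3769145/153400432199 = -53416322940/153400432199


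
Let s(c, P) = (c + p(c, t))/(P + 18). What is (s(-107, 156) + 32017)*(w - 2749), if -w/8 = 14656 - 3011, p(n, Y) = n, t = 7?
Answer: -267142243148/87 ≈ -3.0706e+9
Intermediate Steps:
s(c, P) = 2*c/(18 + P) (s(c, P) = (c + c)/(P + 18) = (2*c)/(18 + P) = 2*c/(18 + P))
w = -93160 (w = -8*(14656 - 3011) = -8*11645 = -93160)
(s(-107, 156) + 32017)*(w - 2749) = (2*(-107)/(18 + 156) + 32017)*(-93160 - 2749) = (2*(-107)/174 + 32017)*(-95909) = (2*(-107)*(1/174) + 32017)*(-95909) = (-107/87 + 32017)*(-95909) = (2785372/87)*(-95909) = -267142243148/87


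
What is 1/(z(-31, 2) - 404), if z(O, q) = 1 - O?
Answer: -1/372 ≈ -0.0026882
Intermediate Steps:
1/(z(-31, 2) - 404) = 1/((1 - 1*(-31)) - 404) = 1/((1 + 31) - 404) = 1/(32 - 404) = 1/(-372) = -1/372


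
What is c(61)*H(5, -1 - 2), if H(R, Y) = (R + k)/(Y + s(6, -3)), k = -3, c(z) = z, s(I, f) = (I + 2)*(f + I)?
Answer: 122/21 ≈ 5.8095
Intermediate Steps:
s(I, f) = (2 + I)*(I + f)
H(R, Y) = (-3 + R)/(24 + Y) (H(R, Y) = (R - 3)/(Y + (6**2 + 2*6 + 2*(-3) + 6*(-3))) = (-3 + R)/(Y + (36 + 12 - 6 - 18)) = (-3 + R)/(Y + 24) = (-3 + R)/(24 + Y))
c(61)*H(5, -1 - 2) = 61*((-3 + 5)/(24 + (-1 - 2))) = 61*(2/(24 - 3)) = 61*(2/21) = 122/21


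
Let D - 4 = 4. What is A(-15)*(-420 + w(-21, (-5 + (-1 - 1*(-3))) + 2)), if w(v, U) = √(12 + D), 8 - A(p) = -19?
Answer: -11340 + 54*√5 ≈ -11219.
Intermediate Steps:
D = 8 (D = 4 + 4 = 8)
A(p) = 27 (A(p) = 8 - 1*(-19) = 8 + 19 = 27)
w(v, U) = 2*√5 (w(v, U) = √(12 + 8) = √20 = 2*√5)
A(-15)*(-420 + w(-21, (-5 + (-1 - 1*(-3))) + 2)) = 27*(-420 + 2*√5) = -11340 + 54*√5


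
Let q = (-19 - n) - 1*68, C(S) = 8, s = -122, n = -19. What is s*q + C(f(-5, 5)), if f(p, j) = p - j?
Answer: 8304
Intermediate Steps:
q = -68 (q = (-19 - 1*(-19)) - 1*68 = (-19 + 19) - 68 = 0 - 68 = -68)
s*q + C(f(-5, 5)) = -122*(-68) + 8 = 8296 + 8 = 8304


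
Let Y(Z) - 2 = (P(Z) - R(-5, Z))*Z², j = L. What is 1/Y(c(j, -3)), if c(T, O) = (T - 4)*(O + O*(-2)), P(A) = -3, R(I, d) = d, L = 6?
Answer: -1/322 ≈ -0.0031056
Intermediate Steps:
j = 6
c(T, O) = -O*(-4 + T) (c(T, O) = (-4 + T)*(O - 2*O) = (-4 + T)*(-O) = -O*(-4 + T))
Y(Z) = 2 + Z²*(-3 - Z) (Y(Z) = 2 + (-3 - Z)*Z² = 2 + Z²*(-3 - Z))
1/Y(c(j, -3)) = 1/(2 - (-3*(4 - 1*6))³ - 3*9*(4 - 1*6)²) = 1/(2 - (-3*(4 - 6))³ - 3*9*(4 - 6)²) = 1/(2 - (-3*(-2))³ - 3*(-3*(-2))²) = 1/(2 - 1*6³ - 3*6²) = 1/(2 - 1*216 - 3*36) = 1/(2 - 216 - 108) = 1/(-322) = -1/322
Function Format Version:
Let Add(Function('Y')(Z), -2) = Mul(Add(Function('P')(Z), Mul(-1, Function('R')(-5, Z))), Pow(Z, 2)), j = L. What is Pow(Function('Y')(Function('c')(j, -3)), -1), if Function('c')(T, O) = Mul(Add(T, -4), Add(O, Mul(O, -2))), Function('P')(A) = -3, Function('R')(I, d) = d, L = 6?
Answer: Rational(-1, 322) ≈ -0.0031056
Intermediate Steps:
j = 6
Function('c')(T, O) = Mul(-1, O, Add(-4, T)) (Function('c')(T, O) = Mul(Add(-4, T), Add(O, Mul(-2, O))) = Mul(Add(-4, T), Mul(-1, O)) = Mul(-1, O, Add(-4, T)))
Function('Y')(Z) = Add(2, Mul(Pow(Z, 2), Add(-3, Mul(-1, Z)))) (Function('Y')(Z) = Add(2, Mul(Add(-3, Mul(-1, Z)), Pow(Z, 2))) = Add(2, Mul(Pow(Z, 2), Add(-3, Mul(-1, Z)))))
Pow(Function('Y')(Function('c')(j, -3)), -1) = Pow(Add(2, Mul(-1, Pow(Mul(-3, Add(4, Mul(-1, 6))), 3)), Mul(-3, Pow(Mul(-3, Add(4, Mul(-1, 6))), 2))), -1) = Pow(Add(2, Mul(-1, Pow(Mul(-3, Add(4, -6)), 3)), Mul(-3, Pow(Mul(-3, Add(4, -6)), 2))), -1) = Pow(Add(2, Mul(-1, Pow(Mul(-3, -2), 3)), Mul(-3, Pow(Mul(-3, -2), 2))), -1) = Pow(Add(2, Mul(-1, Pow(6, 3)), Mul(-3, Pow(6, 2))), -1) = Pow(Add(2, Mul(-1, 216), Mul(-3, 36)), -1) = Pow(Add(2, -216, -108), -1) = Pow(-322, -1) = Rational(-1, 322)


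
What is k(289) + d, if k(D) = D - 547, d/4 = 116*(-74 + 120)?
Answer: 21086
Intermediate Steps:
d = 21344 (d = 4*(116*(-74 + 120)) = 4*(116*46) = 4*5336 = 21344)
k(D) = -547 + D
k(289) + d = (-547 + 289) + 21344 = -258 + 21344 = 21086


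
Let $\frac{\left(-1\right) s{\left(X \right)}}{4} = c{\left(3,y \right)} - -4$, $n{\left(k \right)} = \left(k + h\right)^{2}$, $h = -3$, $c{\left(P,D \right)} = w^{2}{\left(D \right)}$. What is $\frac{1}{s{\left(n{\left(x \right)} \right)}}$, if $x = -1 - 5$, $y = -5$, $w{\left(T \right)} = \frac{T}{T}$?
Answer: $- \frac{1}{20} \approx -0.05$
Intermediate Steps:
$w{\left(T \right)} = 1$
$c{\left(P,D \right)} = 1$ ($c{\left(P,D \right)} = 1^{2} = 1$)
$x = -6$ ($x = -1 - 5 = -6$)
$n{\left(k \right)} = \left(-3 + k\right)^{2}$ ($n{\left(k \right)} = \left(k - 3\right)^{2} = \left(-3 + k\right)^{2}$)
$s{\left(X \right)} = -20$ ($s{\left(X \right)} = - 4 \left(1 - -4\right) = - 4 \left(1 + 4\right) = \left(-4\right) 5 = -20$)
$\frac{1}{s{\left(n{\left(x \right)} \right)}} = \frac{1}{-20} = - \frac{1}{20}$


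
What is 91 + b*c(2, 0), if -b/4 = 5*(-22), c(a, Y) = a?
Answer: 971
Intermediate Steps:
b = 440 (b = -20*(-22) = -4*(-110) = 440)
91 + b*c(2, 0) = 91 + 440*2 = 91 + 880 = 971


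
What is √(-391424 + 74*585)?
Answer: I*√348134 ≈ 590.03*I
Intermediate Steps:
√(-391424 + 74*585) = √(-391424 + 43290) = √(-348134) = I*√348134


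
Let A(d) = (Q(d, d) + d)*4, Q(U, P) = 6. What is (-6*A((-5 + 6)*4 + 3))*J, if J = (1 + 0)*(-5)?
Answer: 1560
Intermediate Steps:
J = -5 (J = 1*(-5) = -5)
A(d) = 24 + 4*d (A(d) = (6 + d)*4 = 24 + 4*d)
(-6*A((-5 + 6)*4 + 3))*J = -6*(24 + 4*((-5 + 6)*4 + 3))*(-5) = -6*(24 + 4*(1*4 + 3))*(-5) = -6*(24 + 4*(4 + 3))*(-5) = -6*(24 + 4*7)*(-5) = -6*(24 + 28)*(-5) = -6*52*(-5) = -312*(-5) = 1560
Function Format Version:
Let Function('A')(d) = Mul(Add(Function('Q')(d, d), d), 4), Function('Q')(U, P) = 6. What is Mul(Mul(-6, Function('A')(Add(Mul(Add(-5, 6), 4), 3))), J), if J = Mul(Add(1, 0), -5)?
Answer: 1560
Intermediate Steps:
J = -5 (J = Mul(1, -5) = -5)
Function('A')(d) = Add(24, Mul(4, d)) (Function('A')(d) = Mul(Add(6, d), 4) = Add(24, Mul(4, d)))
Mul(Mul(-6, Function('A')(Add(Mul(Add(-5, 6), 4), 3))), J) = Mul(Mul(-6, Add(24, Mul(4, Add(Mul(Add(-5, 6), 4), 3)))), -5) = Mul(Mul(-6, Add(24, Mul(4, Add(Mul(1, 4), 3)))), -5) = Mul(Mul(-6, Add(24, Mul(4, Add(4, 3)))), -5) = Mul(Mul(-6, Add(24, Mul(4, 7))), -5) = Mul(Mul(-6, Add(24, 28)), -5) = Mul(Mul(-6, 52), -5) = Mul(-312, -5) = 1560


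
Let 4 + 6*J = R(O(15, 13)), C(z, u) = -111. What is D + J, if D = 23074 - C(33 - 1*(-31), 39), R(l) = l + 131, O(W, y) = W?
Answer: 69626/3 ≈ 23209.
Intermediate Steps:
R(l) = 131 + l
J = 71/3 (J = -⅔ + (131 + 15)/6 = -⅔ + (⅙)*146 = -⅔ + 73/3 = 71/3 ≈ 23.667)
D = 23185 (D = 23074 - 1*(-111) = 23074 + 111 = 23185)
D + J = 23185 + 71/3 = 69626/3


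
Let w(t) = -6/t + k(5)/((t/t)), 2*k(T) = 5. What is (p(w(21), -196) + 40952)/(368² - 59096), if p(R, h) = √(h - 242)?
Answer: 5119/9541 + I*√438/76328 ≈ 0.53653 + 0.00027419*I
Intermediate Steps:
k(T) = 5/2 (k(T) = (½)*5 = 5/2)
w(t) = 5/2 - 6/t (w(t) = -6/t + 5/(2*((t/t))) = -6/t + (5/2)/1 = -6/t + (5/2)*1 = -6/t + 5/2 = 5/2 - 6/t)
p(R, h) = √(-242 + h)
(p(w(21), -196) + 40952)/(368² - 59096) = (√(-242 - 196) + 40952)/(368² - 59096) = (√(-438) + 40952)/(135424 - 59096) = (I*√438 + 40952)/76328 = (40952 + I*√438)*(1/76328) = 5119/9541 + I*√438/76328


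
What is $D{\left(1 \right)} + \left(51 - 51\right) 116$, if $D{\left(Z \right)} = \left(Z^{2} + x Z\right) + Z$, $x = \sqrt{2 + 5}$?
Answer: $2 + \sqrt{7} \approx 4.6458$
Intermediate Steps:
$x = \sqrt{7} \approx 2.6458$
$D{\left(Z \right)} = Z + Z^{2} + Z \sqrt{7}$ ($D{\left(Z \right)} = \left(Z^{2} + \sqrt{7} Z\right) + Z = \left(Z^{2} + Z \sqrt{7}\right) + Z = Z + Z^{2} + Z \sqrt{7}$)
$D{\left(1 \right)} + \left(51 - 51\right) 116 = 1 \left(1 + 1 + \sqrt{7}\right) + \left(51 - 51\right) 116 = 1 \left(2 + \sqrt{7}\right) + 0 \cdot 116 = \left(2 + \sqrt{7}\right) + 0 = 2 + \sqrt{7}$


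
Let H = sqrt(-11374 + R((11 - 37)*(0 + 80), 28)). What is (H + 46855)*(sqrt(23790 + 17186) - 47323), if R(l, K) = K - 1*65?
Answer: -(46855 + I*sqrt(11411))*(47323 - 4*sqrt(2561)) ≈ -2.2078e+9 - 5.0335e+6*I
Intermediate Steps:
R(l, K) = -65 + K (R(l, K) = K - 65 = -65 + K)
H = I*sqrt(11411) (H = sqrt(-11374 + (-65 + 28)) = sqrt(-11374 - 37) = sqrt(-11411) = I*sqrt(11411) ≈ 106.82*I)
(H + 46855)*(sqrt(23790 + 17186) - 47323) = (I*sqrt(11411) + 46855)*(sqrt(23790 + 17186) - 47323) = (46855 + I*sqrt(11411))*(sqrt(40976) - 47323) = (46855 + I*sqrt(11411))*(4*sqrt(2561) - 47323) = (46855 + I*sqrt(11411))*(-47323 + 4*sqrt(2561)) = (-47323 + 4*sqrt(2561))*(46855 + I*sqrt(11411))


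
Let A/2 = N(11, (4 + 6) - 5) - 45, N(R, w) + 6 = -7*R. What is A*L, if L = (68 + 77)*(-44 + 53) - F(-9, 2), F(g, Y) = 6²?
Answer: -324864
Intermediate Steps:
N(R, w) = -6 - 7*R
F(g, Y) = 36
A = -256 (A = 2*((-6 - 7*11) - 45) = 2*((-6 - 77) - 45) = 2*(-83 - 45) = 2*(-128) = -256)
L = 1269 (L = (68 + 77)*(-44 + 53) - 1*36 = 145*9 - 36 = 1305 - 36 = 1269)
A*L = -256*1269 = -324864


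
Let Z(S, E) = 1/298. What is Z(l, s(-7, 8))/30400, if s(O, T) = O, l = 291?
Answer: 1/9059200 ≈ 1.1039e-7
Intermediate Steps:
Z(S, E) = 1/298
Z(l, s(-7, 8))/30400 = (1/298)/30400 = (1/298)*(1/30400) = 1/9059200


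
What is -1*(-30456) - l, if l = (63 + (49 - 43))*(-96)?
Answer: 37080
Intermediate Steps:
l = -6624 (l = (63 + 6)*(-96) = 69*(-96) = -6624)
-1*(-30456) - l = -1*(-30456) - 1*(-6624) = 30456 + 6624 = 37080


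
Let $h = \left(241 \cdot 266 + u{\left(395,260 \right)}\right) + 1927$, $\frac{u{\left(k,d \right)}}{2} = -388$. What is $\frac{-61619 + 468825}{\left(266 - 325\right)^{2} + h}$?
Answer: $\frac{203603}{34369} \approx 5.924$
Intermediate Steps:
$u{\left(k,d \right)} = -776$ ($u{\left(k,d \right)} = 2 \left(-388\right) = -776$)
$h = 65257$ ($h = \left(241 \cdot 266 - 776\right) + 1927 = \left(64106 - 776\right) + 1927 = 63330 + 1927 = 65257$)
$\frac{-61619 + 468825}{\left(266 - 325\right)^{2} + h} = \frac{-61619 + 468825}{\left(266 - 325\right)^{2} + 65257} = \frac{407206}{\left(-59\right)^{2} + 65257} = \frac{407206}{3481 + 65257} = \frac{407206}{68738} = 407206 \cdot \frac{1}{68738} = \frac{203603}{34369}$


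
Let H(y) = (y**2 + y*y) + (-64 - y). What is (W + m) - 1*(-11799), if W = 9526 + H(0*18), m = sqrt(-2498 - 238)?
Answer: 21261 + 12*I*sqrt(19) ≈ 21261.0 + 52.307*I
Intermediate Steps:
m = 12*I*sqrt(19) (m = sqrt(-2736) = 12*I*sqrt(19) ≈ 52.307*I)
H(y) = -64 - y + 2*y**2 (H(y) = (y**2 + y**2) + (-64 - y) = 2*y**2 + (-64 - y) = -64 - y + 2*y**2)
W = 9462 (W = 9526 + (-64 - 0*18 + 2*(0*18)**2) = 9526 + (-64 - 1*0 + 2*0**2) = 9526 + (-64 + 0 + 2*0) = 9526 + (-64 + 0 + 0) = 9526 - 64 = 9462)
(W + m) - 1*(-11799) = (9462 + 12*I*sqrt(19)) - 1*(-11799) = (9462 + 12*I*sqrt(19)) + 11799 = 21261 + 12*I*sqrt(19)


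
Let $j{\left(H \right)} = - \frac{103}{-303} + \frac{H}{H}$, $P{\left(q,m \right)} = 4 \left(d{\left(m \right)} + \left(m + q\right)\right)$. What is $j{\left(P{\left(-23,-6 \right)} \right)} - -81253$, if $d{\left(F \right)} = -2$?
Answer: $\frac{24620065}{303} \approx 81254.0$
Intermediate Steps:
$P{\left(q,m \right)} = -8 + 4 m + 4 q$ ($P{\left(q,m \right)} = 4 \left(-2 + \left(m + q\right)\right) = 4 \left(-2 + m + q\right) = -8 + 4 m + 4 q$)
$j{\left(H \right)} = \frac{406}{303}$ ($j{\left(H \right)} = \left(-103\right) \left(- \frac{1}{303}\right) + 1 = \frac{103}{303} + 1 = \frac{406}{303}$)
$j{\left(P{\left(-23,-6 \right)} \right)} - -81253 = \frac{406}{303} - -81253 = \frac{406}{303} + 81253 = \frac{24620065}{303}$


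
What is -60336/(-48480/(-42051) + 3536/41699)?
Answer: -734710067931/15071249 ≈ -48749.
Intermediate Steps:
-60336/(-48480/(-42051) + 3536/41699) = -60336/(-48480*(-1/42051) + 3536*(1/41699)) = -60336/(16160/14017 + 3536/41699) = -60336/723419952/584494883 = -60336*584494883/723419952 = -734710067931/15071249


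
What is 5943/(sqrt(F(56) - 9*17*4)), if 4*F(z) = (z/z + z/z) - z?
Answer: -1981*I*sqrt(278)/139 ≈ -237.63*I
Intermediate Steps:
F(z) = 1/2 - z/4 (F(z) = ((z/z + z/z) - z)/4 = ((1 + 1) - z)/4 = (2 - z)/4 = 1/2 - z/4)
5943/(sqrt(F(56) - 9*17*4)) = 5943/(sqrt((1/2 - 1/4*56) - 9*17*4)) = 5943/(sqrt((1/2 - 14) - 153*4)) = 5943/(sqrt(-27/2 - 612)) = 5943/(sqrt(-1251/2)) = 5943/((3*I*sqrt(278)/2)) = 5943*(-I*sqrt(278)/417) = -1981*I*sqrt(278)/139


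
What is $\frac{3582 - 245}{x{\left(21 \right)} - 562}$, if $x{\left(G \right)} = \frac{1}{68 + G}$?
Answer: $- \frac{296993}{50017} \approx -5.9378$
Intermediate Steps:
$\frac{3582 - 245}{x{\left(21 \right)} - 562} = \frac{3582 - 245}{\frac{1}{68 + 21} - 562} = \frac{3337}{\frac{1}{89} - 562} = \frac{3337}{- \frac{50017}{89}} = 3337 \left(- \frac{89}{50017}\right) = - \frac{296993}{50017}$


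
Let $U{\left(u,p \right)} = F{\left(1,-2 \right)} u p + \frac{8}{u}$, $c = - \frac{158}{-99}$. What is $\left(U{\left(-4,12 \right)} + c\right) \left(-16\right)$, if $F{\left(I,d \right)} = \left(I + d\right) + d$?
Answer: $- \frac{227456}{99} \approx -2297.5$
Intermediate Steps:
$F{\left(I,d \right)} = I + 2 d$
$c = \frac{158}{99}$ ($c = \left(-158\right) \left(- \frac{1}{99}\right) = \frac{158}{99} \approx 1.596$)
$U{\left(u,p \right)} = \frac{8}{u} - 3 p u$ ($U{\left(u,p \right)} = \left(1 + 2 \left(-2\right)\right) u p + \frac{8}{u} = \left(1 - 4\right) u p + \frac{8}{u} = - 3 u p + \frac{8}{u} = - 3 p u + \frac{8}{u} = \frac{8}{u} - 3 p u$)
$\left(U{\left(-4,12 \right)} + c\right) \left(-16\right) = \left(\left(\frac{8}{-4} - 36 \left(-4\right)\right) + \frac{158}{99}\right) \left(-16\right) = \left(\left(8 \left(- \frac{1}{4}\right) + 144\right) + \frac{158}{99}\right) \left(-16\right) = \left(\left(-2 + 144\right) + \frac{158}{99}\right) \left(-16\right) = \left(142 + \frac{158}{99}\right) \left(-16\right) = \frac{14216}{99} \left(-16\right) = - \frac{227456}{99}$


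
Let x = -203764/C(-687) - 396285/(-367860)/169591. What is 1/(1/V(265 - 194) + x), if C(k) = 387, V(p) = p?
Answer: -114278208167268/60168376308408325 ≈ -0.0018993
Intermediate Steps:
x = -847464589586423/1609552227708 (x = -203764/387 - 396285/(-367860)/169591 = -203764*1/387 - 396285*(-1/367860)*(1/169591) = -203764/387 + (26419/24524)*(1/169591) = -203764/387 + 26419/4159049684 = -847464589586423/1609552227708 ≈ -526.52)
1/(1/V(265 - 194) + x) = 1/(1/(265 - 194) - 847464589586423/1609552227708) = 1/(1/71 - 847464589586423/1609552227708) = 1/(-60168376308408325/114278208167268) = -114278208167268/60168376308408325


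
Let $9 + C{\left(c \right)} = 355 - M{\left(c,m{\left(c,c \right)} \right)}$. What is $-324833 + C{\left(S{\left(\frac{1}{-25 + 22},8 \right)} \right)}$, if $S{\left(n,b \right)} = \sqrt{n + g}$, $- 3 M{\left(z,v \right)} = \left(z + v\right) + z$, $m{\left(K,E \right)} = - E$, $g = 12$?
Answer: $-324487 + \frac{\sqrt{105}}{9} \approx -3.2449 \cdot 10^{5}$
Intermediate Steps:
$M{\left(z,v \right)} = - \frac{2 z}{3} - \frac{v}{3}$ ($M{\left(z,v \right)} = - \frac{\left(z + v\right) + z}{3} = - \frac{\left(v + z\right) + z}{3} = - \frac{v + 2 z}{3} = - \frac{2 z}{3} - \frac{v}{3}$)
$S{\left(n,b \right)} = \sqrt{12 + n}$ ($S{\left(n,b \right)} = \sqrt{n + 12} = \sqrt{12 + n}$)
$C{\left(c \right)} = 346 + \frac{c}{3}$ ($C{\left(c \right)} = -9 - \left(-355 - \frac{2 c}{3} - - \frac{c}{3}\right) = -9 - \left(-355 - \frac{c}{3}\right) = -9 + \left(355 + \frac{c}{3}\right) = 346 + \frac{c}{3}$)
$-324833 + C{\left(S{\left(\frac{1}{-25 + 22},8 \right)} \right)} = -324833 + \left(346 + \frac{\sqrt{12 + \frac{1}{-25 + 22}}}{3}\right) = -324833 + \left(346 + \frac{\sqrt{12 + \frac{1}{-3}}}{3}\right) = -324833 + \left(346 + \frac{\sqrt{12 - \frac{1}{3}}}{3}\right) = -324833 + \left(346 + \frac{\sqrt{\frac{35}{3}}}{3}\right) = -324833 + \left(346 + \frac{\frac{1}{3} \sqrt{105}}{3}\right) = -324833 + \left(346 + \frac{\sqrt{105}}{9}\right) = -324487 + \frac{\sqrt{105}}{9}$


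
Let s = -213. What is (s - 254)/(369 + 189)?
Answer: -467/558 ≈ -0.83692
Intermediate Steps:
(s - 254)/(369 + 189) = (-213 - 254)/(369 + 189) = -467/558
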